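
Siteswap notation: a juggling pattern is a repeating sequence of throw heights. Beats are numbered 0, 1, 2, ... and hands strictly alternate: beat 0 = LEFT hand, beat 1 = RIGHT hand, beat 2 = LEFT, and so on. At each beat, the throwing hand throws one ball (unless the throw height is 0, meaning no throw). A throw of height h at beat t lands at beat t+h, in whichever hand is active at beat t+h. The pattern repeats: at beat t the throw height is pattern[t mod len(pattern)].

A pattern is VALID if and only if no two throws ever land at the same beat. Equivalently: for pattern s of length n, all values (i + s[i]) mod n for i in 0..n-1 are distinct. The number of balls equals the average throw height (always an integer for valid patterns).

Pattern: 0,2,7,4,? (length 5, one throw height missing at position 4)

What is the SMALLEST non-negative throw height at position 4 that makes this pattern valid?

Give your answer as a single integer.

Answer: 2

Derivation:
i=0: (0 + 0) mod 5 = 0
i=1: (1 + 2) mod 5 = 3
i=2: (2 + 7) mod 5 = 4
i=3: (3 + 4) mod 5 = 2
i=4: s[i]=? (unknown)
Known residues: [0, 2, 3, 4]; need a permutation of 0..4, so missing residue r = 1
Need (4 + s) mod 5 = 1; smallest s = (1 - 4) mod 5 = 2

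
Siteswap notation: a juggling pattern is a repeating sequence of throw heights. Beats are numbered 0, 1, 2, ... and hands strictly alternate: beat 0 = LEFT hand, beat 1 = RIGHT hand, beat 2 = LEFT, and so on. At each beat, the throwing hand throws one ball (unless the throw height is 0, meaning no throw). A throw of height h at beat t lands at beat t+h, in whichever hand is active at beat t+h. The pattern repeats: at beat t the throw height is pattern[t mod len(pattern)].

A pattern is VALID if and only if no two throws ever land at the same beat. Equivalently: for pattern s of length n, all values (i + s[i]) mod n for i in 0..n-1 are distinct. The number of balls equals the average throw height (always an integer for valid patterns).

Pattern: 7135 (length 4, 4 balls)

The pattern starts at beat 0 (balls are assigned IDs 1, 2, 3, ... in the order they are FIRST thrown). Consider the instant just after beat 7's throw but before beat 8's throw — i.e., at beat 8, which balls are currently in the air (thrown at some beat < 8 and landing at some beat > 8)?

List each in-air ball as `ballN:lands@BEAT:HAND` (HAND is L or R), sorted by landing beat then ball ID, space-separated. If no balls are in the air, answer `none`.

Answer: ball2:lands@9:R ball4:lands@11:R ball1:lands@12:L

Derivation:
Beat 0 (L): throw ball1 h=7 -> lands@7:R; in-air after throw: [b1@7:R]
Beat 1 (R): throw ball2 h=1 -> lands@2:L; in-air after throw: [b2@2:L b1@7:R]
Beat 2 (L): throw ball2 h=3 -> lands@5:R; in-air after throw: [b2@5:R b1@7:R]
Beat 3 (R): throw ball3 h=5 -> lands@8:L; in-air after throw: [b2@5:R b1@7:R b3@8:L]
Beat 4 (L): throw ball4 h=7 -> lands@11:R; in-air after throw: [b2@5:R b1@7:R b3@8:L b4@11:R]
Beat 5 (R): throw ball2 h=1 -> lands@6:L; in-air after throw: [b2@6:L b1@7:R b3@8:L b4@11:R]
Beat 6 (L): throw ball2 h=3 -> lands@9:R; in-air after throw: [b1@7:R b3@8:L b2@9:R b4@11:R]
Beat 7 (R): throw ball1 h=5 -> lands@12:L; in-air after throw: [b3@8:L b2@9:R b4@11:R b1@12:L]
Beat 8 (L): throw ball3 h=7 -> lands@15:R; in-air after throw: [b2@9:R b4@11:R b1@12:L b3@15:R]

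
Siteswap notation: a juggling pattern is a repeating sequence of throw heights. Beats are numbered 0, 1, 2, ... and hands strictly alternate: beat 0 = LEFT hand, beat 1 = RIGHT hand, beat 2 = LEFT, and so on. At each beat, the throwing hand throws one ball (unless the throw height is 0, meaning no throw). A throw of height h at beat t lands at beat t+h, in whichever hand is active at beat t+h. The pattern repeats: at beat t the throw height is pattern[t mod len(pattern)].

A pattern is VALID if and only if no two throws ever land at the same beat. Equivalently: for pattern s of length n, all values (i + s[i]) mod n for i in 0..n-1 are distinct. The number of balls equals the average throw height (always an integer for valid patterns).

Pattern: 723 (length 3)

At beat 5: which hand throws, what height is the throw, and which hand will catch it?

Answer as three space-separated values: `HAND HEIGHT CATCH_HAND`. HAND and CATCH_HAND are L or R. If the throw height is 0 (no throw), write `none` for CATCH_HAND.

Beat 5: 5 mod 2 = 1, so hand = R
Throw height = pattern[5 mod 3] = pattern[2] = 3
Lands at beat 5+3=8, 8 mod 2 = 0, so catch hand = L

Answer: R 3 L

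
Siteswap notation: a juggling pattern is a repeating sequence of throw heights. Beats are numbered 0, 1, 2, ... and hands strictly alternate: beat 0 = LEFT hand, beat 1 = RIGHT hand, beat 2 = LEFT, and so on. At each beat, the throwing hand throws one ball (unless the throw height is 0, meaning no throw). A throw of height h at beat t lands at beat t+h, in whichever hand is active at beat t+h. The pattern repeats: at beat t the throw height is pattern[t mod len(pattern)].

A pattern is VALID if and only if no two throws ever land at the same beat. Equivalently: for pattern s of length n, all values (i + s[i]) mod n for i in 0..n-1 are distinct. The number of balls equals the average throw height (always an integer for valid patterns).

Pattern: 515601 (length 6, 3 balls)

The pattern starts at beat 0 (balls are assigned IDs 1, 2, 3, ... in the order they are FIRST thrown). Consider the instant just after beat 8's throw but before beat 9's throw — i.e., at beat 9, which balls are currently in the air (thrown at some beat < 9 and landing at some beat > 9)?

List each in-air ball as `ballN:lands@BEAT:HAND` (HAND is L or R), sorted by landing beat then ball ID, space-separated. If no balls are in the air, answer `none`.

Answer: ball1:lands@11:R ball2:lands@13:R

Derivation:
Beat 0 (L): throw ball1 h=5 -> lands@5:R; in-air after throw: [b1@5:R]
Beat 1 (R): throw ball2 h=1 -> lands@2:L; in-air after throw: [b2@2:L b1@5:R]
Beat 2 (L): throw ball2 h=5 -> lands@7:R; in-air after throw: [b1@5:R b2@7:R]
Beat 3 (R): throw ball3 h=6 -> lands@9:R; in-air after throw: [b1@5:R b2@7:R b3@9:R]
Beat 5 (R): throw ball1 h=1 -> lands@6:L; in-air after throw: [b1@6:L b2@7:R b3@9:R]
Beat 6 (L): throw ball1 h=5 -> lands@11:R; in-air after throw: [b2@7:R b3@9:R b1@11:R]
Beat 7 (R): throw ball2 h=1 -> lands@8:L; in-air after throw: [b2@8:L b3@9:R b1@11:R]
Beat 8 (L): throw ball2 h=5 -> lands@13:R; in-air after throw: [b3@9:R b1@11:R b2@13:R]
Beat 9 (R): throw ball3 h=6 -> lands@15:R; in-air after throw: [b1@11:R b2@13:R b3@15:R]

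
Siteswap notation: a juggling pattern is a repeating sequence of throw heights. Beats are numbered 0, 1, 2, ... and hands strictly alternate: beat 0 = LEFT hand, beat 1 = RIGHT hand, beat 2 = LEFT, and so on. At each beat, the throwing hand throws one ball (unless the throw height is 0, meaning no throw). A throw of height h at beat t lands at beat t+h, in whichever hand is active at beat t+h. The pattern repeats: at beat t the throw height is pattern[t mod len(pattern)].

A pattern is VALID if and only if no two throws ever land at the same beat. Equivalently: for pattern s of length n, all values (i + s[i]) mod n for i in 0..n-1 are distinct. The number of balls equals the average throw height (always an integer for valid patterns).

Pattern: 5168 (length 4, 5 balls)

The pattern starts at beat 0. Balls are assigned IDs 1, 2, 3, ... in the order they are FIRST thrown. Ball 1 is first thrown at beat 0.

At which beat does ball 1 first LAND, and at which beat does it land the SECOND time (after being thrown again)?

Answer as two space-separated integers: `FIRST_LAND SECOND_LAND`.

Answer: 5 6

Derivation:
Beat 0 (L): throw ball1 h=5 -> lands@5:R; in-air after throw: [b1@5:R]
Beat 1 (R): throw ball2 h=1 -> lands@2:L; in-air after throw: [b2@2:L b1@5:R]
Beat 2 (L): throw ball2 h=6 -> lands@8:L; in-air after throw: [b1@5:R b2@8:L]
Beat 3 (R): throw ball3 h=8 -> lands@11:R; in-air after throw: [b1@5:R b2@8:L b3@11:R]
Beat 4 (L): throw ball4 h=5 -> lands@9:R; in-air after throw: [b1@5:R b2@8:L b4@9:R b3@11:R]
Beat 5 (R): throw ball1 h=1 -> lands@6:L; in-air after throw: [b1@6:L b2@8:L b4@9:R b3@11:R]
Beat 6 (L): throw ball1 h=6 -> lands@12:L; in-air after throw: [b2@8:L b4@9:R b3@11:R b1@12:L]
Ball 1: thrown@0 h=5 -> first land @5; rethrown@5 h=1 -> second land @6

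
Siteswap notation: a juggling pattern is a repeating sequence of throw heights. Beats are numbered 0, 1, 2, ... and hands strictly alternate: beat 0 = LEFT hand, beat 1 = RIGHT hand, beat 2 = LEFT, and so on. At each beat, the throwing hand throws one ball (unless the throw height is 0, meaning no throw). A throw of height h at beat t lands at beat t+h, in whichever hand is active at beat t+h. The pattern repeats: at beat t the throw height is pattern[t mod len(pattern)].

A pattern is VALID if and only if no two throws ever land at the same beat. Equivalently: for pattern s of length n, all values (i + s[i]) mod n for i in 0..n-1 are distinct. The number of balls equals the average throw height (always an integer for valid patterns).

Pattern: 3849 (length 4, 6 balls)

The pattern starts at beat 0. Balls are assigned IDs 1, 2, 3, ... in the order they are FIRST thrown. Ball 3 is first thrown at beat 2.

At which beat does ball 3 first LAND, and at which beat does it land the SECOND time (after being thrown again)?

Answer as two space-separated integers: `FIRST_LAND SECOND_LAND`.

Answer: 6 10

Derivation:
Beat 0 (L): throw ball1 h=3 -> lands@3:R; in-air after throw: [b1@3:R]
Beat 1 (R): throw ball2 h=8 -> lands@9:R; in-air after throw: [b1@3:R b2@9:R]
Beat 2 (L): throw ball3 h=4 -> lands@6:L; in-air after throw: [b1@3:R b3@6:L b2@9:R]
Beat 3 (R): throw ball1 h=9 -> lands@12:L; in-air after throw: [b3@6:L b2@9:R b1@12:L]
Beat 4 (L): throw ball4 h=3 -> lands@7:R; in-air after throw: [b3@6:L b4@7:R b2@9:R b1@12:L]
Beat 5 (R): throw ball5 h=8 -> lands@13:R; in-air after throw: [b3@6:L b4@7:R b2@9:R b1@12:L b5@13:R]
Beat 6 (L): throw ball3 h=4 -> lands@10:L; in-air after throw: [b4@7:R b2@9:R b3@10:L b1@12:L b5@13:R]
Beat 7 (R): throw ball4 h=9 -> lands@16:L; in-air after throw: [b2@9:R b3@10:L b1@12:L b5@13:R b4@16:L]
Beat 8 (L): throw ball6 h=3 -> lands@11:R; in-air after throw: [b2@9:R b3@10:L b6@11:R b1@12:L b5@13:R b4@16:L]
Beat 9 (R): throw ball2 h=8 -> lands@17:R; in-air after throw: [b3@10:L b6@11:R b1@12:L b5@13:R b4@16:L b2@17:R]
Beat 10 (L): throw ball3 h=4 -> lands@14:L; in-air after throw: [b6@11:R b1@12:L b5@13:R b3@14:L b4@16:L b2@17:R]
Ball 3: thrown@2 h=4 -> first land @6; rethrown@6 h=4 -> second land @10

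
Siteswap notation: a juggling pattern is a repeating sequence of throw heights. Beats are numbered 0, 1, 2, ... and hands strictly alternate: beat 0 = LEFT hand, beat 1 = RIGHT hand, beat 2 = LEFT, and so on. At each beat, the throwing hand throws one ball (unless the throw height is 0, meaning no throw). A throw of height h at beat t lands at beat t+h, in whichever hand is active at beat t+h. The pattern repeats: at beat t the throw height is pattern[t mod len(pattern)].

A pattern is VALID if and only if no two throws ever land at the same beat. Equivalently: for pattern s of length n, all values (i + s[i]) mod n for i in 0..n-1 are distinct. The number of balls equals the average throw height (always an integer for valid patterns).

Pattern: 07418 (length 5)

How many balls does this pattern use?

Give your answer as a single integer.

Pattern = [0, 7, 4, 1, 8], length n = 5
  position 0: throw height = 0, running sum = 0
  position 1: throw height = 7, running sum = 7
  position 2: throw height = 4, running sum = 11
  position 3: throw height = 1, running sum = 12
  position 4: throw height = 8, running sum = 20
Total sum = 20; balls = sum / n = 20 / 5 = 4

Answer: 4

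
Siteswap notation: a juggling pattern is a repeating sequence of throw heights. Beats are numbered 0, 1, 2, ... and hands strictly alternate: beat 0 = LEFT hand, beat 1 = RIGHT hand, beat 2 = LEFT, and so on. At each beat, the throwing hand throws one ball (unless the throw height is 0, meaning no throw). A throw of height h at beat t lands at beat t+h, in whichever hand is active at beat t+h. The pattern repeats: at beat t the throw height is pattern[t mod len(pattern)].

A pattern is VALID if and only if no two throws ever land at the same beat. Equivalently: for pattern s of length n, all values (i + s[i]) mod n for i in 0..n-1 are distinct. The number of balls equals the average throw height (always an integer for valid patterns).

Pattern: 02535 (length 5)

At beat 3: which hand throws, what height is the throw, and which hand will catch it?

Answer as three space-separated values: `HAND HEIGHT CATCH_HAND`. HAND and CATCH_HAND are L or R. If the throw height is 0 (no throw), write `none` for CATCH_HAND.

Answer: R 3 L

Derivation:
Beat 3: 3 mod 2 = 1, so hand = R
Throw height = pattern[3 mod 5] = pattern[3] = 3
Lands at beat 3+3=6, 6 mod 2 = 0, so catch hand = L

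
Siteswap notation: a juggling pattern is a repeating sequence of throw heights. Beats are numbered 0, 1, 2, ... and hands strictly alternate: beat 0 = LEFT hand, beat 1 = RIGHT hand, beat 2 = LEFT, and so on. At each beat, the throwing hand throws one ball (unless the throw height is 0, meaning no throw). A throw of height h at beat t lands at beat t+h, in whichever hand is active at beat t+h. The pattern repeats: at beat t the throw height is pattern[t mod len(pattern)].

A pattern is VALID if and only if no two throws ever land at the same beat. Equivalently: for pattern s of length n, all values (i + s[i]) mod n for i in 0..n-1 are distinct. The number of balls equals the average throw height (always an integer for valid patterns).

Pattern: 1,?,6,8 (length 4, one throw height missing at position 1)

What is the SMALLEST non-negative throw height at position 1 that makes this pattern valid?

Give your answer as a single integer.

Answer: 1

Derivation:
i=0: (0 + 1) mod 4 = 1
i=1: s[i]=? (unknown)
i=2: (2 + 6) mod 4 = 0
i=3: (3 + 8) mod 4 = 3
Known residues: [0, 1, 3]; need a permutation of 0..3, so missing residue r = 2
Need (1 + s) mod 4 = 2; smallest s = (2 - 1) mod 4 = 1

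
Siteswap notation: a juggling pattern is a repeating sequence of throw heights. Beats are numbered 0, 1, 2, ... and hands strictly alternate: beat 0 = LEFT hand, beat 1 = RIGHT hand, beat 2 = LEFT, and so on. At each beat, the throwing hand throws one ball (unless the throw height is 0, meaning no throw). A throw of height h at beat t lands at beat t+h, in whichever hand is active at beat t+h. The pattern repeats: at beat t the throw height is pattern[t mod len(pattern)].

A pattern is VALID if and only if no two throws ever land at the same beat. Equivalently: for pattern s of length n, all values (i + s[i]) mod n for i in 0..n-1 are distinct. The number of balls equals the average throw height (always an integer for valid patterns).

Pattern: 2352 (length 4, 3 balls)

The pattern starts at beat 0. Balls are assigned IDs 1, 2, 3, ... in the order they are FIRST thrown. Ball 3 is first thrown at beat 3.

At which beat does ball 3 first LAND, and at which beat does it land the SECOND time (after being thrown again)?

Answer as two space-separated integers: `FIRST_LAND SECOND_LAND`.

Answer: 5 8

Derivation:
Beat 0 (L): throw ball1 h=2 -> lands@2:L; in-air after throw: [b1@2:L]
Beat 1 (R): throw ball2 h=3 -> lands@4:L; in-air after throw: [b1@2:L b2@4:L]
Beat 2 (L): throw ball1 h=5 -> lands@7:R; in-air after throw: [b2@4:L b1@7:R]
Beat 3 (R): throw ball3 h=2 -> lands@5:R; in-air after throw: [b2@4:L b3@5:R b1@7:R]
Beat 4 (L): throw ball2 h=2 -> lands@6:L; in-air after throw: [b3@5:R b2@6:L b1@7:R]
Beat 5 (R): throw ball3 h=3 -> lands@8:L; in-air after throw: [b2@6:L b1@7:R b3@8:L]
Beat 6 (L): throw ball2 h=5 -> lands@11:R; in-air after throw: [b1@7:R b3@8:L b2@11:R]
Beat 7 (R): throw ball1 h=2 -> lands@9:R; in-air after throw: [b3@8:L b1@9:R b2@11:R]
Beat 8 (L): throw ball3 h=2 -> lands@10:L; in-air after throw: [b1@9:R b3@10:L b2@11:R]
Ball 3: thrown@3 h=2 -> first land @5; rethrown@5 h=3 -> second land @8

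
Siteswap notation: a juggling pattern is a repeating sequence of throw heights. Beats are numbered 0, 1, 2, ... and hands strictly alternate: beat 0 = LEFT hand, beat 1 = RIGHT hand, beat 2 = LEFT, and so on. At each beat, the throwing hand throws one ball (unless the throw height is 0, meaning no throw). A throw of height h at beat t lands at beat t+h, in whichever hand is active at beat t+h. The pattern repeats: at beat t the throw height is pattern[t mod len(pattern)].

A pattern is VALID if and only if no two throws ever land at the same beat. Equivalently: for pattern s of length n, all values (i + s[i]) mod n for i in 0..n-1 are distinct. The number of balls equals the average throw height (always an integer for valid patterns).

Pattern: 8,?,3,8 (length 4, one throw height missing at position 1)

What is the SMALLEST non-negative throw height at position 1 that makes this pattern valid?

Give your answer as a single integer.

i=0: (0 + 8) mod 4 = 0
i=1: s[i]=? (unknown)
i=2: (2 + 3) mod 4 = 1
i=3: (3 + 8) mod 4 = 3
Known residues: [0, 1, 3]; need a permutation of 0..3, so missing residue r = 2
Need (1 + s) mod 4 = 2; smallest s = (2 - 1) mod 4 = 1

Answer: 1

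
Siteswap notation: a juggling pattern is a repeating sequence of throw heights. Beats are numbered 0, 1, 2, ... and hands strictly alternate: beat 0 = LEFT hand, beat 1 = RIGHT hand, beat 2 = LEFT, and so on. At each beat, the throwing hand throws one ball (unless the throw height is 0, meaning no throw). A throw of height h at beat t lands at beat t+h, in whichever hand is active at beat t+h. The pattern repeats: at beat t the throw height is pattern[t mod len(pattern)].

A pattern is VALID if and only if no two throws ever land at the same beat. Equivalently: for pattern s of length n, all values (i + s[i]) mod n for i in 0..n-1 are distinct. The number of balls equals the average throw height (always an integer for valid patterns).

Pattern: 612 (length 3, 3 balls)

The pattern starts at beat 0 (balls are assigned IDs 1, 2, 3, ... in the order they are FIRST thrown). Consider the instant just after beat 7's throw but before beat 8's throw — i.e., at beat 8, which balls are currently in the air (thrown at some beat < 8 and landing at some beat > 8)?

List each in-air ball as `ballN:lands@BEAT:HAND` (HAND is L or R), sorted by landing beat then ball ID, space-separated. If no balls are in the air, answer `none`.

Answer: ball3:lands@9:R ball1:lands@12:L

Derivation:
Beat 0 (L): throw ball1 h=6 -> lands@6:L; in-air after throw: [b1@6:L]
Beat 1 (R): throw ball2 h=1 -> lands@2:L; in-air after throw: [b2@2:L b1@6:L]
Beat 2 (L): throw ball2 h=2 -> lands@4:L; in-air after throw: [b2@4:L b1@6:L]
Beat 3 (R): throw ball3 h=6 -> lands@9:R; in-air after throw: [b2@4:L b1@6:L b3@9:R]
Beat 4 (L): throw ball2 h=1 -> lands@5:R; in-air after throw: [b2@5:R b1@6:L b3@9:R]
Beat 5 (R): throw ball2 h=2 -> lands@7:R; in-air after throw: [b1@6:L b2@7:R b3@9:R]
Beat 6 (L): throw ball1 h=6 -> lands@12:L; in-air after throw: [b2@7:R b3@9:R b1@12:L]
Beat 7 (R): throw ball2 h=1 -> lands@8:L; in-air after throw: [b2@8:L b3@9:R b1@12:L]
Beat 8 (L): throw ball2 h=2 -> lands@10:L; in-air after throw: [b3@9:R b2@10:L b1@12:L]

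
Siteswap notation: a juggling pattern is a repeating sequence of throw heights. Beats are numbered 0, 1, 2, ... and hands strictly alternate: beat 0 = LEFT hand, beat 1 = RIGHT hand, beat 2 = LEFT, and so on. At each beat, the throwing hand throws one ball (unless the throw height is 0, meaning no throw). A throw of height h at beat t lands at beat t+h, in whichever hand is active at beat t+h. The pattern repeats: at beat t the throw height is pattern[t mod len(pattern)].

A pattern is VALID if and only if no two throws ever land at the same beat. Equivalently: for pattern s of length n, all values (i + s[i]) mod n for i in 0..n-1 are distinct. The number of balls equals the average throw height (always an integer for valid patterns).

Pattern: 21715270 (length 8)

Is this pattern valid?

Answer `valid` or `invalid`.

i=0: (i + s[i]) mod n = (0 + 2) mod 8 = 2
i=1: (i + s[i]) mod n = (1 + 1) mod 8 = 2
i=2: (i + s[i]) mod n = (2 + 7) mod 8 = 1
i=3: (i + s[i]) mod n = (3 + 1) mod 8 = 4
i=4: (i + s[i]) mod n = (4 + 5) mod 8 = 1
i=5: (i + s[i]) mod n = (5 + 2) mod 8 = 7
i=6: (i + s[i]) mod n = (6 + 7) mod 8 = 5
i=7: (i + s[i]) mod n = (7 + 0) mod 8 = 7
Residues: [2, 2, 1, 4, 1, 7, 5, 7], distinct: False

Answer: invalid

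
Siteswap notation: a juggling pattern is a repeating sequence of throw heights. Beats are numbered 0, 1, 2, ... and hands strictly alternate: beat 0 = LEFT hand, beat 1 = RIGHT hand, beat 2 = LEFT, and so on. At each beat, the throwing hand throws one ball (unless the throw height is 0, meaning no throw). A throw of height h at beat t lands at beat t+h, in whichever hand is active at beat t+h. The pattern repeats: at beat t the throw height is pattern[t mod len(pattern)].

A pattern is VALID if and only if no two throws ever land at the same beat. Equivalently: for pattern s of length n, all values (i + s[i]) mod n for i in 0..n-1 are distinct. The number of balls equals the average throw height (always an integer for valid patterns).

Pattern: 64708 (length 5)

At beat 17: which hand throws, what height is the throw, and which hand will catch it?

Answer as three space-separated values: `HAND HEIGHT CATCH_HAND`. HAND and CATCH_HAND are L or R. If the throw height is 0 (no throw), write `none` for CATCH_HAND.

Beat 17: 17 mod 2 = 1, so hand = R
Throw height = pattern[17 mod 5] = pattern[2] = 7
Lands at beat 17+7=24, 24 mod 2 = 0, so catch hand = L

Answer: R 7 L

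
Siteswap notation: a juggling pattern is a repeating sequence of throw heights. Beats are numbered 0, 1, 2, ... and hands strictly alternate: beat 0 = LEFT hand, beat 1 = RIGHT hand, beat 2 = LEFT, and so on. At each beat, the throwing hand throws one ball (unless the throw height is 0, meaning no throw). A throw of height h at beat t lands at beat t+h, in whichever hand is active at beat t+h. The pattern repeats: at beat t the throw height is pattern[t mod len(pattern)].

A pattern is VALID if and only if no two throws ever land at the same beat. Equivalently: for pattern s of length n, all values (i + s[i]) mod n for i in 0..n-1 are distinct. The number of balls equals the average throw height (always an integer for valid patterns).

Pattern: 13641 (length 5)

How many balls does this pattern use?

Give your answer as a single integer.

Pattern = [1, 3, 6, 4, 1], length n = 5
  position 0: throw height = 1, running sum = 1
  position 1: throw height = 3, running sum = 4
  position 2: throw height = 6, running sum = 10
  position 3: throw height = 4, running sum = 14
  position 4: throw height = 1, running sum = 15
Total sum = 15; balls = sum / n = 15 / 5 = 3

Answer: 3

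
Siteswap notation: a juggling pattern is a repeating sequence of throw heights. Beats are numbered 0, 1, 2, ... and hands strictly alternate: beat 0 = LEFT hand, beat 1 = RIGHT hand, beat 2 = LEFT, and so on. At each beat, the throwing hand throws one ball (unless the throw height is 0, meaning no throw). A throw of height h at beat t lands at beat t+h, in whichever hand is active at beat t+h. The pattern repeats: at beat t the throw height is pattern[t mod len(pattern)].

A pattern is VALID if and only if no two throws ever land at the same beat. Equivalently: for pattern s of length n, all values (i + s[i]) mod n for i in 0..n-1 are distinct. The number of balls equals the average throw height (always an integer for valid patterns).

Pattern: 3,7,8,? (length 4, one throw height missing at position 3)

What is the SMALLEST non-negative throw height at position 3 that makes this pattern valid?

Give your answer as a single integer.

Answer: 2

Derivation:
i=0: (0 + 3) mod 4 = 3
i=1: (1 + 7) mod 4 = 0
i=2: (2 + 8) mod 4 = 2
i=3: s[i]=? (unknown)
Known residues: [0, 2, 3]; need a permutation of 0..3, so missing residue r = 1
Need (3 + s) mod 4 = 1; smallest s = (1 - 3) mod 4 = 2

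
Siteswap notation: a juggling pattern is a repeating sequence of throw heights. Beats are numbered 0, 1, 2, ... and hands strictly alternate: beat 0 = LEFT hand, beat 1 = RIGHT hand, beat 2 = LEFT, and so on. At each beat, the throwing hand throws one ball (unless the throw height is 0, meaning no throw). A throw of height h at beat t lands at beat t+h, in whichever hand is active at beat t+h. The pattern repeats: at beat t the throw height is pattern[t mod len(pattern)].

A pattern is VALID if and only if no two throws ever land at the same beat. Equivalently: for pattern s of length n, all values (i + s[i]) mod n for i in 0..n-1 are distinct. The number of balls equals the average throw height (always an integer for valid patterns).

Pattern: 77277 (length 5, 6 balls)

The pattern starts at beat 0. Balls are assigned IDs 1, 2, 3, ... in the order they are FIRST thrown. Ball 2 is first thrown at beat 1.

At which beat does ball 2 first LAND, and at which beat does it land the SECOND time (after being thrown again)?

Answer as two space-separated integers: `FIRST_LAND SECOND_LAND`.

Answer: 8 15

Derivation:
Beat 0 (L): throw ball1 h=7 -> lands@7:R; in-air after throw: [b1@7:R]
Beat 1 (R): throw ball2 h=7 -> lands@8:L; in-air after throw: [b1@7:R b2@8:L]
Beat 2 (L): throw ball3 h=2 -> lands@4:L; in-air after throw: [b3@4:L b1@7:R b2@8:L]
Beat 3 (R): throw ball4 h=7 -> lands@10:L; in-air after throw: [b3@4:L b1@7:R b2@8:L b4@10:L]
Beat 4 (L): throw ball3 h=7 -> lands@11:R; in-air after throw: [b1@7:R b2@8:L b4@10:L b3@11:R]
Beat 5 (R): throw ball5 h=7 -> lands@12:L; in-air after throw: [b1@7:R b2@8:L b4@10:L b3@11:R b5@12:L]
Beat 6 (L): throw ball6 h=7 -> lands@13:R; in-air after throw: [b1@7:R b2@8:L b4@10:L b3@11:R b5@12:L b6@13:R]
Beat 7 (R): throw ball1 h=2 -> lands@9:R; in-air after throw: [b2@8:L b1@9:R b4@10:L b3@11:R b5@12:L b6@13:R]
Beat 8 (L): throw ball2 h=7 -> lands@15:R; in-air after throw: [b1@9:R b4@10:L b3@11:R b5@12:L b6@13:R b2@15:R]
Beat 9 (R): throw ball1 h=7 -> lands@16:L; in-air after throw: [b4@10:L b3@11:R b5@12:L b6@13:R b2@15:R b1@16:L]
Beat 10 (L): throw ball4 h=7 -> lands@17:R; in-air after throw: [b3@11:R b5@12:L b6@13:R b2@15:R b1@16:L b4@17:R]
Beat 11 (R): throw ball3 h=7 -> lands@18:L; in-air after throw: [b5@12:L b6@13:R b2@15:R b1@16:L b4@17:R b3@18:L]
Beat 12 (L): throw ball5 h=2 -> lands@14:L; in-air after throw: [b6@13:R b5@14:L b2@15:R b1@16:L b4@17:R b3@18:L]
Beat 13 (R): throw ball6 h=7 -> lands@20:L; in-air after throw: [b5@14:L b2@15:R b1@16:L b4@17:R b3@18:L b6@20:L]
Beat 14 (L): throw ball5 h=7 -> lands@21:R; in-air after throw: [b2@15:R b1@16:L b4@17:R b3@18:L b6@20:L b5@21:R]
Beat 15 (R): throw ball2 h=7 -> lands@22:L; in-air after throw: [b1@16:L b4@17:R b3@18:L b6@20:L b5@21:R b2@22:L]
Ball 2: thrown@1 h=7 -> first land @8; rethrown@8 h=7 -> second land @15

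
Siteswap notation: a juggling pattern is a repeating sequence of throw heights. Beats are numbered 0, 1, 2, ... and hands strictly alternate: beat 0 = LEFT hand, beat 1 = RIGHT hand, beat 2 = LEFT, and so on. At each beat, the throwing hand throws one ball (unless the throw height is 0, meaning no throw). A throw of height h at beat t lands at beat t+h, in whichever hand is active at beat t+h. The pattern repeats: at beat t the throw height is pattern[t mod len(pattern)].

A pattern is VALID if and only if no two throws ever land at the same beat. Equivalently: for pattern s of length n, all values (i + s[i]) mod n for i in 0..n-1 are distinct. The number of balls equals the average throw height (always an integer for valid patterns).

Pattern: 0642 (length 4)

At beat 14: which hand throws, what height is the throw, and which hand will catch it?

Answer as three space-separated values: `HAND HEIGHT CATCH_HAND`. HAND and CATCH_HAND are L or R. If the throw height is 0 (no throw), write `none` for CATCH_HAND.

Beat 14: 14 mod 2 = 0, so hand = L
Throw height = pattern[14 mod 4] = pattern[2] = 4
Lands at beat 14+4=18, 18 mod 2 = 0, so catch hand = L

Answer: L 4 L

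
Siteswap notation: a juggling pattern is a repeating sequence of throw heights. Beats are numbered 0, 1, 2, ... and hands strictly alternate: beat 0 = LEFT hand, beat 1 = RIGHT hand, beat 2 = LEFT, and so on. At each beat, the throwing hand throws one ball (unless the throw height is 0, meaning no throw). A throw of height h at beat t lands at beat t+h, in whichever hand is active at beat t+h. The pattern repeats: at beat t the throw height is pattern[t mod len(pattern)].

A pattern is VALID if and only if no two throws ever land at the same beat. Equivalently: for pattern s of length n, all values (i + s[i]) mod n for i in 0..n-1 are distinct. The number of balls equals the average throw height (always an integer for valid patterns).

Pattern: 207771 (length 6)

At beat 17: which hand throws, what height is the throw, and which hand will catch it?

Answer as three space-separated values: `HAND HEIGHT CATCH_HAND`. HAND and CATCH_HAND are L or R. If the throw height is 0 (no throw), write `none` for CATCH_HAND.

Answer: R 1 L

Derivation:
Beat 17: 17 mod 2 = 1, so hand = R
Throw height = pattern[17 mod 6] = pattern[5] = 1
Lands at beat 17+1=18, 18 mod 2 = 0, so catch hand = L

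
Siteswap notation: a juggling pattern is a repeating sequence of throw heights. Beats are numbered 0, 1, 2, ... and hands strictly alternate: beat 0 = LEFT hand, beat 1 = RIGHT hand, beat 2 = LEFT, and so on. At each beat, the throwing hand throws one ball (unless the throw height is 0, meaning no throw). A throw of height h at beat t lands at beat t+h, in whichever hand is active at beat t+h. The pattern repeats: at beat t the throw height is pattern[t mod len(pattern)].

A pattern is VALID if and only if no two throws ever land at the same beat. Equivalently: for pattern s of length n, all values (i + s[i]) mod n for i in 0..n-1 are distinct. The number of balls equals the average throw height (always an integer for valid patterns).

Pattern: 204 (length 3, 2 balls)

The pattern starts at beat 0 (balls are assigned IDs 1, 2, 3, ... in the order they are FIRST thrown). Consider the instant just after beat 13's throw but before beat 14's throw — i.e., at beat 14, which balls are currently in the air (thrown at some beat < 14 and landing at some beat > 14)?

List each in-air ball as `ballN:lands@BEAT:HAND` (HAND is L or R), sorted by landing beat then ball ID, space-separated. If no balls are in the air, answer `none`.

Beat 0 (L): throw ball1 h=2 -> lands@2:L; in-air after throw: [b1@2:L]
Beat 2 (L): throw ball1 h=4 -> lands@6:L; in-air after throw: [b1@6:L]
Beat 3 (R): throw ball2 h=2 -> lands@5:R; in-air after throw: [b2@5:R b1@6:L]
Beat 5 (R): throw ball2 h=4 -> lands@9:R; in-air after throw: [b1@6:L b2@9:R]
Beat 6 (L): throw ball1 h=2 -> lands@8:L; in-air after throw: [b1@8:L b2@9:R]
Beat 8 (L): throw ball1 h=4 -> lands@12:L; in-air after throw: [b2@9:R b1@12:L]
Beat 9 (R): throw ball2 h=2 -> lands@11:R; in-air after throw: [b2@11:R b1@12:L]
Beat 11 (R): throw ball2 h=4 -> lands@15:R; in-air after throw: [b1@12:L b2@15:R]
Beat 12 (L): throw ball1 h=2 -> lands@14:L; in-air after throw: [b1@14:L b2@15:R]
Beat 14 (L): throw ball1 h=4 -> lands@18:L; in-air after throw: [b2@15:R b1@18:L]

Answer: ball2:lands@15:R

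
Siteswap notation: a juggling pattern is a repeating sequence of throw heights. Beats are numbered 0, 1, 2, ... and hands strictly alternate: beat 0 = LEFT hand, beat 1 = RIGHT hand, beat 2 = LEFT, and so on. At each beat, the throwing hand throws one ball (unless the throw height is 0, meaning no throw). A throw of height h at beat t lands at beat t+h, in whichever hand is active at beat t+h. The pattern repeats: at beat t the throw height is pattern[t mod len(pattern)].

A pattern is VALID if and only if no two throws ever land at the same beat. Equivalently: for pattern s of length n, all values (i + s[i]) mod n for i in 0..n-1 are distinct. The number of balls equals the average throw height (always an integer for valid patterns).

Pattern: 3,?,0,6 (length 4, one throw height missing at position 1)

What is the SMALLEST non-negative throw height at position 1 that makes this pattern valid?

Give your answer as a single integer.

i=0: (0 + 3) mod 4 = 3
i=1: s[i]=? (unknown)
i=2: (2 + 0) mod 4 = 2
i=3: (3 + 6) mod 4 = 1
Known residues: [1, 2, 3]; need a permutation of 0..3, so missing residue r = 0
Need (1 + s) mod 4 = 0; smallest s = (0 - 1) mod 4 = 3

Answer: 3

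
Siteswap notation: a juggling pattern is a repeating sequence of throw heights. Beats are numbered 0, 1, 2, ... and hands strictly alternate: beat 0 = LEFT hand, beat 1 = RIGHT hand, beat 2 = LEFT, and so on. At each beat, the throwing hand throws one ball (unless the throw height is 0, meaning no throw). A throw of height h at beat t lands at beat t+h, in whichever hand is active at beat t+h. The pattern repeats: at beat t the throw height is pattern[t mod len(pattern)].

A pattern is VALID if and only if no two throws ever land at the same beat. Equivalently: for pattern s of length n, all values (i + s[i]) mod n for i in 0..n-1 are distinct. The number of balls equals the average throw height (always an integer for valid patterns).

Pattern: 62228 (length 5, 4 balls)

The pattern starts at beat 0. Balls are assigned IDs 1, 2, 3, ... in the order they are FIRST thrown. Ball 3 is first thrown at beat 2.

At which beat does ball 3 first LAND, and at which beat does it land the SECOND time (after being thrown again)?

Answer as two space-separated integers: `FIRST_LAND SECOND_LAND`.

Beat 0 (L): throw ball1 h=6 -> lands@6:L; in-air after throw: [b1@6:L]
Beat 1 (R): throw ball2 h=2 -> lands@3:R; in-air after throw: [b2@3:R b1@6:L]
Beat 2 (L): throw ball3 h=2 -> lands@4:L; in-air after throw: [b2@3:R b3@4:L b1@6:L]
Beat 3 (R): throw ball2 h=2 -> lands@5:R; in-air after throw: [b3@4:L b2@5:R b1@6:L]
Beat 4 (L): throw ball3 h=8 -> lands@12:L; in-air after throw: [b2@5:R b1@6:L b3@12:L]
Beat 5 (R): throw ball2 h=6 -> lands@11:R; in-air after throw: [b1@6:L b2@11:R b3@12:L]
Beat 6 (L): throw ball1 h=2 -> lands@8:L; in-air after throw: [b1@8:L b2@11:R b3@12:L]
Beat 7 (R): throw ball4 h=2 -> lands@9:R; in-air after throw: [b1@8:L b4@9:R b2@11:R b3@12:L]
Beat 8 (L): throw ball1 h=2 -> lands@10:L; in-air after throw: [b4@9:R b1@10:L b2@11:R b3@12:L]
Beat 9 (R): throw ball4 h=8 -> lands@17:R; in-air after throw: [b1@10:L b2@11:R b3@12:L b4@17:R]
Beat 10 (L): throw ball1 h=6 -> lands@16:L; in-air after throw: [b2@11:R b3@12:L b1@16:L b4@17:R]
Beat 11 (R): throw ball2 h=2 -> lands@13:R; in-air after throw: [b3@12:L b2@13:R b1@16:L b4@17:R]
Beat 12 (L): throw ball3 h=2 -> lands@14:L; in-air after throw: [b2@13:R b3@14:L b1@16:L b4@17:R]
Ball 3: thrown@2 h=2 -> first land @4; rethrown@4 h=8 -> second land @12

Answer: 4 12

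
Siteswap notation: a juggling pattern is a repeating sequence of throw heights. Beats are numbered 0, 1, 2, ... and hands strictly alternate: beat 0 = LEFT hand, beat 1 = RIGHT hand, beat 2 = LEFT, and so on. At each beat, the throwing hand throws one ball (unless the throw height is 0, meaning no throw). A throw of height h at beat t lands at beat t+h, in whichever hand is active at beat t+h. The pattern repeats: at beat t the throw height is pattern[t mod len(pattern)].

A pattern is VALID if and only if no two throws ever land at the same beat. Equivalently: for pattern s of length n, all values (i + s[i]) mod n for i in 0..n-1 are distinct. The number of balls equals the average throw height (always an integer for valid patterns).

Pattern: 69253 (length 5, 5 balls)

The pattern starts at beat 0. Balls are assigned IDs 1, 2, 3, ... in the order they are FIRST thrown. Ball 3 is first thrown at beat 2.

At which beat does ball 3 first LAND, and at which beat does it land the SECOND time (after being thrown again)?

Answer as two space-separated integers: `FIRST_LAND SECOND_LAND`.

Answer: 4 7

Derivation:
Beat 0 (L): throw ball1 h=6 -> lands@6:L; in-air after throw: [b1@6:L]
Beat 1 (R): throw ball2 h=9 -> lands@10:L; in-air after throw: [b1@6:L b2@10:L]
Beat 2 (L): throw ball3 h=2 -> lands@4:L; in-air after throw: [b3@4:L b1@6:L b2@10:L]
Beat 3 (R): throw ball4 h=5 -> lands@8:L; in-air after throw: [b3@4:L b1@6:L b4@8:L b2@10:L]
Beat 4 (L): throw ball3 h=3 -> lands@7:R; in-air after throw: [b1@6:L b3@7:R b4@8:L b2@10:L]
Beat 5 (R): throw ball5 h=6 -> lands@11:R; in-air after throw: [b1@6:L b3@7:R b4@8:L b2@10:L b5@11:R]
Beat 6 (L): throw ball1 h=9 -> lands@15:R; in-air after throw: [b3@7:R b4@8:L b2@10:L b5@11:R b1@15:R]
Beat 7 (R): throw ball3 h=2 -> lands@9:R; in-air after throw: [b4@8:L b3@9:R b2@10:L b5@11:R b1@15:R]
Ball 3: thrown@2 h=2 -> first land @4; rethrown@4 h=3 -> second land @7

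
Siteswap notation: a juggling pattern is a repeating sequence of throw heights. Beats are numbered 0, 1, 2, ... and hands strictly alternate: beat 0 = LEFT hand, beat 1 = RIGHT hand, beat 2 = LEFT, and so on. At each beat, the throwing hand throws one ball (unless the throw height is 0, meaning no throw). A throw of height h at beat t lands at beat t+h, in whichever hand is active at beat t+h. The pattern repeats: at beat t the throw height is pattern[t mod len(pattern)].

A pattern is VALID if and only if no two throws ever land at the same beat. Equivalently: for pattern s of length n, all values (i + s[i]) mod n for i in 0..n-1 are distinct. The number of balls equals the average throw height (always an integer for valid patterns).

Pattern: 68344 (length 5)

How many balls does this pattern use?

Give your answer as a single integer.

Answer: 5

Derivation:
Pattern = [6, 8, 3, 4, 4], length n = 5
  position 0: throw height = 6, running sum = 6
  position 1: throw height = 8, running sum = 14
  position 2: throw height = 3, running sum = 17
  position 3: throw height = 4, running sum = 21
  position 4: throw height = 4, running sum = 25
Total sum = 25; balls = sum / n = 25 / 5 = 5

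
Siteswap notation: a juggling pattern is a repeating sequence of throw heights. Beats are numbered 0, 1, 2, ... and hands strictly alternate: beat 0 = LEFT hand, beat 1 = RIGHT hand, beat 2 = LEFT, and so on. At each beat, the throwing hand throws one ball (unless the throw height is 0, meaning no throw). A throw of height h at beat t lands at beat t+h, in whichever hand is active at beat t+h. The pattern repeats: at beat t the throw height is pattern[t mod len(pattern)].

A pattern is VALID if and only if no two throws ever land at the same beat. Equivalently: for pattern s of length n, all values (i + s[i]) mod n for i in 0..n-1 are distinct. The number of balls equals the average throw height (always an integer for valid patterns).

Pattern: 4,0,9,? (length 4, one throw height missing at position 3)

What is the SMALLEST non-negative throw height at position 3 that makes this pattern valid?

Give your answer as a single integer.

Answer: 3

Derivation:
i=0: (0 + 4) mod 4 = 0
i=1: (1 + 0) mod 4 = 1
i=2: (2 + 9) mod 4 = 3
i=3: s[i]=? (unknown)
Known residues: [0, 1, 3]; need a permutation of 0..3, so missing residue r = 2
Need (3 + s) mod 4 = 2; smallest s = (2 - 3) mod 4 = 3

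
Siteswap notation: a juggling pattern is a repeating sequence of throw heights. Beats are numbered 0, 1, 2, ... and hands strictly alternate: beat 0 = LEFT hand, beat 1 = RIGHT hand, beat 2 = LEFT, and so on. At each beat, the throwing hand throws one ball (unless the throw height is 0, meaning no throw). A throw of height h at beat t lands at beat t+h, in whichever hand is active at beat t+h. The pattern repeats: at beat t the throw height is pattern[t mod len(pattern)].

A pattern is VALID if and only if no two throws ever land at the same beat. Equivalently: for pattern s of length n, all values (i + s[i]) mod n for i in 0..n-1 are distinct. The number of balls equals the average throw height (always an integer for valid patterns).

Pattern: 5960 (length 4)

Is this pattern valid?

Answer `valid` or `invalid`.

Answer: valid

Derivation:
i=0: (i + s[i]) mod n = (0 + 5) mod 4 = 1
i=1: (i + s[i]) mod n = (1 + 9) mod 4 = 2
i=2: (i + s[i]) mod n = (2 + 6) mod 4 = 0
i=3: (i + s[i]) mod n = (3 + 0) mod 4 = 3
Residues: [1, 2, 0, 3], distinct: True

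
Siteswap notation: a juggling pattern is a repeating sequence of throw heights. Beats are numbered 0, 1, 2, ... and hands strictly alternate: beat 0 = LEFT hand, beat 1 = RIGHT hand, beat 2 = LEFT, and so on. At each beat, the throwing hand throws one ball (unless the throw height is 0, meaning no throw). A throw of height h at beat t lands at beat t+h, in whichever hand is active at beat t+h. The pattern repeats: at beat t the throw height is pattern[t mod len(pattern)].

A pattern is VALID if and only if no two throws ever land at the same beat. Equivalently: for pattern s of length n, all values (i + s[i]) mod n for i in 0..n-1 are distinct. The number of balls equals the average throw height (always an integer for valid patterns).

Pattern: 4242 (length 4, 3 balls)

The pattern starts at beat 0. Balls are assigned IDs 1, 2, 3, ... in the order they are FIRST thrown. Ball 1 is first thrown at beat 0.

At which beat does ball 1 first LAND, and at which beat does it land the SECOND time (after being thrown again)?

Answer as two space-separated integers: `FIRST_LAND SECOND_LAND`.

Beat 0 (L): throw ball1 h=4 -> lands@4:L; in-air after throw: [b1@4:L]
Beat 1 (R): throw ball2 h=2 -> lands@3:R; in-air after throw: [b2@3:R b1@4:L]
Beat 2 (L): throw ball3 h=4 -> lands@6:L; in-air after throw: [b2@3:R b1@4:L b3@6:L]
Beat 3 (R): throw ball2 h=2 -> lands@5:R; in-air after throw: [b1@4:L b2@5:R b3@6:L]
Beat 4 (L): throw ball1 h=4 -> lands@8:L; in-air after throw: [b2@5:R b3@6:L b1@8:L]
Beat 5 (R): throw ball2 h=2 -> lands@7:R; in-air after throw: [b3@6:L b2@7:R b1@8:L]
Beat 6 (L): throw ball3 h=4 -> lands@10:L; in-air after throw: [b2@7:R b1@8:L b3@10:L]
Beat 7 (R): throw ball2 h=2 -> lands@9:R; in-air after throw: [b1@8:L b2@9:R b3@10:L]
Beat 8 (L): throw ball1 h=4 -> lands@12:L; in-air after throw: [b2@9:R b3@10:L b1@12:L]
Ball 1: thrown@0 h=4 -> first land @4; rethrown@4 h=4 -> second land @8

Answer: 4 8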